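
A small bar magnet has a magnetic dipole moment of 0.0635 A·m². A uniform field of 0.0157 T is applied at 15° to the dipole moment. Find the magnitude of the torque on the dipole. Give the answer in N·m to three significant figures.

τ ≈ 2.58×10⁻⁴ N·m

Torque on a magnetic dipole: τ = mB sinθ.
τ = (0.0635)(0.0157)·sin15° = 2.580×10⁻⁴ N·m.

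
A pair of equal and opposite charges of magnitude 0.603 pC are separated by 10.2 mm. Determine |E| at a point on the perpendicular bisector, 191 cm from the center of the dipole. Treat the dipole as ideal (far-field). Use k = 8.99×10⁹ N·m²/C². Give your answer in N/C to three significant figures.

Dipole moment p = qd = (6.03×10⁻¹³ C)(0.0102 m) = 6.151×10⁻¹⁵ C·m.
In the equatorial plane E = kp/r³.
E = (8.99×10⁹)(6.151×10⁻¹⁵) / (1.91)³ = 7.936×10⁻⁶ N/C.

E ≈ 7.94×10⁻⁶ N/C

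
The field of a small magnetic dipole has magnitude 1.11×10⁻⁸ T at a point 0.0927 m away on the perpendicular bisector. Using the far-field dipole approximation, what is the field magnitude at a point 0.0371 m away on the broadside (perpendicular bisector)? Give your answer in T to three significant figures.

B ≈ 1.73×10⁻⁷ T

Dipole fields scale as 1/r³ in the far field; the geometry is the same at both points.
B₂ = B₁ · (r₁/r₂)³ = 1.11×10⁻⁸ · (0.0927/0.0371)³.
(r₁/r₂)³ = (2.499)³ = 15.6.
B₂ ≈ 1.732×10⁻⁷ T.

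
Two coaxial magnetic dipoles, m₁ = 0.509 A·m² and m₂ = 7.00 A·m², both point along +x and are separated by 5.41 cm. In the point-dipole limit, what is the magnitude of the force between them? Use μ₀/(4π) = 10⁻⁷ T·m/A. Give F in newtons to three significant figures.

On-axis B of dipole 1: B = (μ₀/4π)·2m₁/r³. Force on dipole 2: F = m₂·dB/dr.
dB/dr = −(μ₀/4π)·6m₁/r⁴, so |F| = (μ₀/4π)·6m₁m₂/r⁴.
F = 6(10⁻⁷)(0.509)(7.00)/(0.0541)⁴ = 0.2496 N.

F ≈ 0.250 N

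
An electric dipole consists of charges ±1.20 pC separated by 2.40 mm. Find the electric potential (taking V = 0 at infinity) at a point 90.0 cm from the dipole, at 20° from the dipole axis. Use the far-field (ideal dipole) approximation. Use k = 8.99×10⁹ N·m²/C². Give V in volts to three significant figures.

Dipole moment p = qd = (1.20×10⁻¹² C)(0.00240 m) = 2.88×10⁻¹⁵ C·m.
The dipole potential is V = kp cosθ / r².
V = (8.99×10⁹)(2.88×10⁻¹⁵)·cos20° / (0.900)² = 3.004×10⁻⁵ V.

V ≈ 3.00×10⁻⁵ V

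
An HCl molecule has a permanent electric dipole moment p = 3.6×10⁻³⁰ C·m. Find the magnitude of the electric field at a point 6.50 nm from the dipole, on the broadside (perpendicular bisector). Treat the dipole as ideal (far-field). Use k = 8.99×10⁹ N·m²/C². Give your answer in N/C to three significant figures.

In the equatorial plane E = kp/r³.
E = (8.99×10⁹)(3.60×10⁻³⁰) / (6.50×10⁻⁹)³ = 1.178×10⁵ N/C.

E ≈ 1.18×10⁵ N/C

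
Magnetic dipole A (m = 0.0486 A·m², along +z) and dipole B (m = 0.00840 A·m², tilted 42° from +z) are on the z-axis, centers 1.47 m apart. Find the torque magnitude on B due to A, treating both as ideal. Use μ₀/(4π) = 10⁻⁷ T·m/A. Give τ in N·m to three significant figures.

Dipole B is on the axis of dipole A, so B₁ there is axial: B₁ = (μ₀/4π)·2m₁/r³ along +z.
B₁ = 2(10⁻⁷)(0.0486)/(1.47)³ = 3.060×10⁻⁹ T.
τ = m₂ B₁ sinθ.
τ = (0.00840)(3.060×10⁻⁹)·sin42° = 1.720×10⁻¹¹ N·m.

τ ≈ 1.72×10⁻¹¹ N·m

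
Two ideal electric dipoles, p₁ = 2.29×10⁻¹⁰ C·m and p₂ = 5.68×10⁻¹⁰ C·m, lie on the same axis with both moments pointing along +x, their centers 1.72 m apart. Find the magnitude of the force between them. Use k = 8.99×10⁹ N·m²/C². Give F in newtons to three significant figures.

On-axis field of dipole 1 at distance r: E = 2kp₁/r³. Force on dipole 2 is F = p₂·dE/dr (gradient along axis).
dE/dr = −6kp₁/r⁴, so |F| = 6kp₁p₂/r⁴ (attractive for aligned moments).
F = 6(8.99×10⁹)(2.29×10⁻¹⁰)(5.68×10⁻¹⁰)/(1.72)⁴ = 8.016×10⁻¹⁰ N.

F ≈ 8.02×10⁻¹⁰ N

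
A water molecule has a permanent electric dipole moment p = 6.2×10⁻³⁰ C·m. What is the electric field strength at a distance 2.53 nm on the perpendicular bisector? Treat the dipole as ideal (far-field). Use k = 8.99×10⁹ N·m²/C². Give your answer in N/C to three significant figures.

E ≈ 3.44×10⁶ N/C

On the perpendicular bisector E = kp/r³ (half the axial value at the same distance).
E = (8.99×10⁹)(6.20×10⁻³⁰) / (2.53×10⁻⁹)³ = 3.442×10⁶ N/C.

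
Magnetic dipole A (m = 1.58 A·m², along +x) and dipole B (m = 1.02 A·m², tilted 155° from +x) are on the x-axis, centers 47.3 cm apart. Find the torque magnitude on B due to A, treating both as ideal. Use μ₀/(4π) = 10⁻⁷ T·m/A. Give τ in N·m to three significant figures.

τ ≈ 1.29×10⁻⁶ N·m

Dipole B is on the axis of dipole A, so B₁ there is axial: B₁ = (μ₀/4π)·2m₁/r³ along +x.
B₁ = 2(10⁻⁷)(1.58)/(0.473)³ = 2.986×10⁻⁶ T.
τ = m₂ B₁ sinθ.
τ = (1.02)(2.986×10⁻⁶)·sin155° = 1.287×10⁻⁶ N·m.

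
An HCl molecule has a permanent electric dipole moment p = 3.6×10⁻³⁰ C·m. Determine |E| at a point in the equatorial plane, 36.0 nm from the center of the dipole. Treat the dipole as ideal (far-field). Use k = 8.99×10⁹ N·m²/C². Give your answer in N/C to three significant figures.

On the perpendicular bisector E = kp/r³ (half the axial value at the same distance).
E = (8.99×10⁹)(3.60×10⁻³⁰) / (3.60×10⁻⁸)³ = 693.7 N/C.

E ≈ 694 N/C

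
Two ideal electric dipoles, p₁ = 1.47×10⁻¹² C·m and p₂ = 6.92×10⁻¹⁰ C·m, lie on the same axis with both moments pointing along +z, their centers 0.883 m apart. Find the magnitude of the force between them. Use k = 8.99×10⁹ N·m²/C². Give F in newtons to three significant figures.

F ≈ 9.03×10⁻¹¹ N

On-axis field of dipole 1 at distance r: E = 2kp₁/r³. Force on dipole 2 is F = p₂·dE/dr (gradient along axis).
dE/dr = −6kp₁/r⁴, so |F| = 6kp₁p₂/r⁴ (attractive for aligned moments).
F = 6(8.99×10⁹)(1.47×10⁻¹²)(6.92×10⁻¹⁰)/(0.883)⁴ = 9.026×10⁻¹¹ N.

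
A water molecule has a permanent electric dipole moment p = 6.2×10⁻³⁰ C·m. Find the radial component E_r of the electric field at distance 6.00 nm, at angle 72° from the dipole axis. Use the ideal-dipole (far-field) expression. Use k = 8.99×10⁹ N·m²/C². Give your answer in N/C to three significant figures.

E_r ≈ 1.59×10⁵ N/C

For a dipole, E_r = (2kp cosθ)/r³.
kp/r³ = (8.99×10⁹)(6.20×10⁻³⁰)/(6.00×10⁻⁹)³ = 2.580×10⁵ N/C.
E_r = 2·2.580×10⁵·cos72° = 1.595×10⁵ N/C.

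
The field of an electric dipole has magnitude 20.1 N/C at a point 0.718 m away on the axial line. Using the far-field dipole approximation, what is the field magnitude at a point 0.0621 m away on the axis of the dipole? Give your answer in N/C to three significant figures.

Dipole fields scale as 1/r³ in the far field; the geometry is the same at both points.
E₂ = E₁ · (r₁/r₂)³ = 20.1 · (0.718/0.0621)³.
(r₁/r₂)³ = (11.56)³ = 1546.
E₂ ≈ 3.107×10⁴ N/C.

E ≈ 3.11×10⁴ N/C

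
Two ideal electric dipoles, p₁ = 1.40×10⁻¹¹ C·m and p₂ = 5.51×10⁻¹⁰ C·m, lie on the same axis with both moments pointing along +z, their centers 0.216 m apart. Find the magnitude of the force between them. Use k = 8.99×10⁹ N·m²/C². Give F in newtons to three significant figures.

F ≈ 1.91×10⁻⁷ N

On-axis field of dipole 1 at distance r: E = 2kp₁/r³. Force on dipole 2 is F = p₂·dE/dr (gradient along axis).
dE/dr = −6kp₁/r⁴, so |F| = 6kp₁p₂/r⁴ (attractive for aligned moments).
F = 6(8.99×10⁹)(1.40×10⁻¹¹)(5.51×10⁻¹⁰)/(0.216)⁴ = 1.912×10⁻⁷ N.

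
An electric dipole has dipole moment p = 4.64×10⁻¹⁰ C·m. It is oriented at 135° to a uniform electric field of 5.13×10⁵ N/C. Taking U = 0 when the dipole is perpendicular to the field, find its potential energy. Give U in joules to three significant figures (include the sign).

U = −p·E = −pE cosθ.
U = −(4.64×10⁻¹⁰)(5.13×10⁵)·cos135° = 1.683×10⁻⁴ J.

U ≈ 1.68×10⁻⁴ J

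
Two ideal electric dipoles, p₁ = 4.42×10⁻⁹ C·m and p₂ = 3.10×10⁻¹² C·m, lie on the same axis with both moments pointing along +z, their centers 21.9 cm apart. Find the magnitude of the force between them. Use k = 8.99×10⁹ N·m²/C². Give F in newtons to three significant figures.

On-axis field of dipole 1 at distance r: E = 2kp₁/r³. Force on dipole 2 is F = p₂·dE/dr (gradient along axis).
dE/dr = −6kp₁/r⁴, so |F| = 6kp₁p₂/r⁴ (attractive for aligned moments).
F = 6(8.99×10⁹)(4.42×10⁻⁹)(3.10×10⁻¹²)/(0.219)⁴ = 3.213×10⁻⁷ N.

F ≈ 3.21×10⁻⁷ N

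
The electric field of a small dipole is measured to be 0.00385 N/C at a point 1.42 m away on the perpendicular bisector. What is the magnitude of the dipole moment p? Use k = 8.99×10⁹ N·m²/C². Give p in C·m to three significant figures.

In the equatorial plane E = kp/r³, so p = Er³/(k).
p = (0.00385)·(1.42)³ / (8.99×10⁹) = 1.226×10⁻¹² C·m.

p ≈ 1.23×10⁻¹² C·m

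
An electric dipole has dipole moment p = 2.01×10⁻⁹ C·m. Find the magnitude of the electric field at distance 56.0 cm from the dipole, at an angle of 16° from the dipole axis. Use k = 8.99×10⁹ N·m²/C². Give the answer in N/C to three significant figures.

E ≈ 200 N/C

At angle θ the dipole field magnitude is E = (kp/r³)·√(1 + 3cos²θ).
kp/r³ = (8.99×10⁹)(2.01×10⁻⁹) / (0.560)³ = 102.9 N/C.
√(1 + 3cos²16°) = √(1 + 3·0.9240) = √3.7721 ≈ 1.9422.
E ≈ 102.9 × 1.942 = 199.8 N/C.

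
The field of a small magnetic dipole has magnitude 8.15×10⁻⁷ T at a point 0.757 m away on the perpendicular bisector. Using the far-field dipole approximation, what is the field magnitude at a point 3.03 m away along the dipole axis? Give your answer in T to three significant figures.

Dipole fields scale as 1/r³ in the far field.
The axial field is twice the equatorial field at the same r, so the geometry factor is 2/1.
B₂ = B₁ · (2/1) · (r₁/r₂)³ = 8.15×10⁻⁷ · 2 · (0.757/3.03)³.
(r₁/r₂)³ = (0.2498)³ = 0.01559.
B₂ ≈ 2.542×10⁻⁸ T.

B ≈ 2.54×10⁻⁸ T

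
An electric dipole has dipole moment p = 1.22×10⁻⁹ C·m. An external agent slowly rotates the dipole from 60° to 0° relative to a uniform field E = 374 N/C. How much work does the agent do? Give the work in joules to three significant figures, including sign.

W_ext = ΔU = U(θ₂) − U(θ₁) = −pE cosθ₂ − (−pE cosθ₁) = pE(cosθ₁ − cosθ₂).
W = (1.22×10⁻⁹)(374)·(cos60° − cos0°) = (4.563×10⁻⁷)·(-0.5000) = -2.281×10⁻⁷ J.

W ≈ -2.28×10⁻⁷ J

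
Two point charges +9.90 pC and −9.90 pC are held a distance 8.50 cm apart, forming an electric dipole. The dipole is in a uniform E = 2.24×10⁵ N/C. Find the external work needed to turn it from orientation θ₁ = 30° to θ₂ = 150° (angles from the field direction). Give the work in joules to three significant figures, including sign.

Dipole moment p = qd = (9.90×10⁻¹² C)(0.0850 m) = 8.415×10⁻¹³ C·m.
W_ext = ΔU = U(θ₂) − U(θ₁) = −pE cosθ₂ − (−pE cosθ₁) = pE(cosθ₁ − cosθ₂).
W = (8.415×10⁻¹³)(2.24×10⁵)·(cos30° − cos150°) = (1.885×10⁻⁷)·(+1.7321) = 3.265×10⁻⁷ J.

W ≈ 3.26×10⁻⁷ J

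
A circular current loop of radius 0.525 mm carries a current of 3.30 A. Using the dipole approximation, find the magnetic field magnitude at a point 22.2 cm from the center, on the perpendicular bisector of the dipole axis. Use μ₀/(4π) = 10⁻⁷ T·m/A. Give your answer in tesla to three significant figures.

Magnetic moment m = IA = Iπa² = (3.30)·π·(5.25×10⁻⁴)² = 2.857×10⁻⁶ A·m².
In the equatorial plane B = (μ₀/4π)·m/r³ (half the axial value).
B = (10⁻⁷)·(2.857×10⁻⁶) / (0.222)³ = 2.611×10⁻¹¹ T.

B ≈ 2.61×10⁻¹¹ T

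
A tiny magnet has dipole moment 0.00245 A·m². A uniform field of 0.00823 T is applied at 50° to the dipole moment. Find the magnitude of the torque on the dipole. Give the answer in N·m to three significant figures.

τ ≈ 1.54×10⁻⁵ N·m

Torque on a magnetic dipole: τ = mB sinθ.
τ = (0.00245)(0.00823)·sin50° = 1.545×10⁻⁵ N·m.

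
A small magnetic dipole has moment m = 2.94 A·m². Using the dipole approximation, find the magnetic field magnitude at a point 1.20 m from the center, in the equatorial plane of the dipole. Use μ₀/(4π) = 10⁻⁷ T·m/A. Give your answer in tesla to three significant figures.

B ≈ 1.70×10⁻⁷ T

In the equatorial plane B = (μ₀/4π)·m/r³ (half the axial value).
B = (10⁻⁷)·(2.94) / (1.20)³ = 1.701×10⁻⁷ T.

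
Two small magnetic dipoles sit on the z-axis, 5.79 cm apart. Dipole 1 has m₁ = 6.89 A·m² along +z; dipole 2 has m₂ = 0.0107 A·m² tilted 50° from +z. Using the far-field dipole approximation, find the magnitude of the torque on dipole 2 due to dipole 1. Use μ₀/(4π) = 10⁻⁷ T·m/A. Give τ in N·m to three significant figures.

Dipole B is on the axis of dipole A, so B₁ there is axial: B₁ = (μ₀/4π)·2m₁/r³ along +z.
B₁ = 2(10⁻⁷)(6.89)/(0.0579)³ = 0.007099 T.
τ = m₂ B₁ sinθ.
τ = (0.0107)(0.007099)·sin50° = 5.819×10⁻⁵ N·m.

τ ≈ 5.82×10⁻⁵ N·m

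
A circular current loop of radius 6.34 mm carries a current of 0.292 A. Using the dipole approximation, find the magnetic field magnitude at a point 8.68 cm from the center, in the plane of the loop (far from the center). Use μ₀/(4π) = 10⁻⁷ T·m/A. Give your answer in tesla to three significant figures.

Magnetic moment m = IA = Iπa² = (0.292)·π·(0.00634)² = 3.687×10⁻⁵ A·m².
In the equatorial plane B = (μ₀/4π)·m/r³ (half the axial value).
B = (10⁻⁷)·(3.687×10⁻⁵) / (0.0868)³ = 5.638×10⁻⁹ T.

B ≈ 5.64×10⁻⁹ T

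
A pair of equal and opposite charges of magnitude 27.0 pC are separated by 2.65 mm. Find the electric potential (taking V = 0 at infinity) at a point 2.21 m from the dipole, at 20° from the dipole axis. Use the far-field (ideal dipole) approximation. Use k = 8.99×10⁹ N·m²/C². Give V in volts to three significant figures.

Dipole moment p = qd = (2.70×10⁻¹¹ C)(0.00265 m) = 7.155×10⁻¹⁴ C·m.
The dipole potential is V = kp cosθ / r².
V = (8.99×10⁹)(7.155×10⁻¹⁴)·cos20° / (2.21)² = 1.238×10⁻⁴ V.

V ≈ 1.24×10⁻⁴ V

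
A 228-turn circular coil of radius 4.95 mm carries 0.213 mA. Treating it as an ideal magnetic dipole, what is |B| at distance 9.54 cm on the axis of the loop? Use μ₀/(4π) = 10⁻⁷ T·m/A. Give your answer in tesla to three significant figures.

B ≈ 8.61×10⁻¹⁰ T

m = NIA = NIπa² = 228·(2.13×10⁻⁴)·π·(0.00495)² = 3.738×10⁻⁶ A·m².
On axis B = (μ₀/4π)·2m/r³.
B = 2·(10⁻⁷)·(3.738×10⁻⁶) / (0.0954)³ = 8.610×10⁻¹⁰ T.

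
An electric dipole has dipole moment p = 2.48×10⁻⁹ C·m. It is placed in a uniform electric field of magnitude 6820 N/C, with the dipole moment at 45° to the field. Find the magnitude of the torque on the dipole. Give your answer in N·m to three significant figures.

τ ≈ 1.20×10⁻⁵ N·m

Torque on an electric dipole: τ = pE sinθ.
τ = (2.48×10⁻⁹)(6820)·sin45° = 1.196×10⁻⁵ N·m.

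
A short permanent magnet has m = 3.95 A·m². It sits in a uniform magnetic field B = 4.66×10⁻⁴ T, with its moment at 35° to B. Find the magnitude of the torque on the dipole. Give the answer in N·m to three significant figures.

Torque on a magnetic dipole: τ = mB sinθ.
τ = (3.95)(4.66×10⁻⁴)·sin35° = 0.001056 N·m.

τ ≈ 0.00106 N·m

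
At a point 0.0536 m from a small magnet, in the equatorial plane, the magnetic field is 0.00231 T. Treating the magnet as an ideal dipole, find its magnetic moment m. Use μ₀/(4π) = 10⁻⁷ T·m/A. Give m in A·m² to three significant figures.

In the equatorial plane B = (μ₀/4π)·m/r³, so m = Br³·4π/(μ₀).
m = (0.00231)·(0.0536)³ / (10⁻⁷) = 3.557 A·m².

m ≈ 3.56 A·m²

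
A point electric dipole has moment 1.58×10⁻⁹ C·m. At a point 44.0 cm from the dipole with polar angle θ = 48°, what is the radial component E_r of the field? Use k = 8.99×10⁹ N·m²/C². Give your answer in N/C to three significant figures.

For a dipole, E_r = (2kp cosθ)/r³.
kp/r³ = (8.99×10⁹)(1.58×10⁻⁹)/(0.440)³ = 166.7 N/C.
E_r = 2·166.7·cos48° = 223.2 N/C.

E_r ≈ 223 N/C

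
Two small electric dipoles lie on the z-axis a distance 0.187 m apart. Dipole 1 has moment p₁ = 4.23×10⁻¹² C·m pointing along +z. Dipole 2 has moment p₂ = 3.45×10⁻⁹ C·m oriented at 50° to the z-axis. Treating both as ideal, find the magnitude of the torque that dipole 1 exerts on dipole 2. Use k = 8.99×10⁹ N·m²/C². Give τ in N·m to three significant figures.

τ ≈ 3.07×10⁻⁸ N·m

The second dipole sits on the axis of the first, so the field there is axial: E₁ = 2kp₁/r³ along +z.
E₁ = 2(8.99×10⁹)(4.23×10⁻¹²)/(0.187)³ = 11.63 N/C.
Torque on the second dipole: τ = p₂ E₁ sinθ.
τ = (3.45×10⁻⁹)(11.63)·sin50° = 3.074×10⁻⁸ N·m.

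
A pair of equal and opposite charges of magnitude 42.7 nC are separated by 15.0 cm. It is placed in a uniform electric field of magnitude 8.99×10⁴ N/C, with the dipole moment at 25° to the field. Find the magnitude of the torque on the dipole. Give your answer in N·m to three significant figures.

τ ≈ 2.43×10⁻⁴ N·m

Dipole moment p = qd = (4.27×10⁻⁸ C)(0.150 m) = 6.405×10⁻⁹ C·m.
Torque on an electric dipole: τ = pE sinθ.
τ = (6.405×10⁻⁹)(8.99×10⁴)·sin25° = 2.433×10⁻⁴ N·m.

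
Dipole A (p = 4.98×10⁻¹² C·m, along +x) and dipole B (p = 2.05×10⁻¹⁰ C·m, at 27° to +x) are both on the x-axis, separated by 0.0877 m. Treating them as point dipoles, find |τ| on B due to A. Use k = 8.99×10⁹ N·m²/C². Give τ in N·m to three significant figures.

τ ≈ 1.24×10⁻⁸ N·m

The second dipole sits on the axis of the first, so the field there is axial: E₁ = 2kp₁/r³ along +x.
E₁ = 2(8.99×10⁹)(4.98×10⁻¹²)/(0.0877)³ = 132.7 N/C.
Torque on the second dipole: τ = p₂ E₁ sinθ.
τ = (2.05×10⁻¹⁰)(132.7)·sin27° = 1.235×10⁻⁸ N·m.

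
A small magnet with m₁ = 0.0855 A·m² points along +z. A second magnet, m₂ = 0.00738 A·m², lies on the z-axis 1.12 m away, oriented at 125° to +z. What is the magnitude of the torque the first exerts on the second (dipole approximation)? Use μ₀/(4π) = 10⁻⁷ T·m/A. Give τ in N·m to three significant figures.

τ ≈ 7.36×10⁻¹¹ N·m

Dipole B is on the axis of dipole A, so B₁ there is axial: B₁ = (μ₀/4π)·2m₁/r³ along +z.
B₁ = 2(10⁻⁷)(0.0855)/(1.12)³ = 1.217×10⁻⁸ T.
τ = m₂ B₁ sinθ.
τ = (0.00738)(1.217×10⁻⁸)·sin125° = 7.358×10⁻¹¹ N·m.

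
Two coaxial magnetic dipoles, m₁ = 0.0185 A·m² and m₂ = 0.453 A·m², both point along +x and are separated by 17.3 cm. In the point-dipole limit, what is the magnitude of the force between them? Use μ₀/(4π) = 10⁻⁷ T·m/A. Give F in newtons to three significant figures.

F ≈ 5.61×10⁻⁶ N

On-axis B of dipole 1: B = (μ₀/4π)·2m₁/r³. Force on dipole 2: F = m₂·dB/dr.
dB/dr = −(μ₀/4π)·6m₁/r⁴, so |F| = (μ₀/4π)·6m₁m₂/r⁴.
F = 6(10⁻⁷)(0.0185)(0.453)/(0.173)⁴ = 5.614×10⁻⁶ N.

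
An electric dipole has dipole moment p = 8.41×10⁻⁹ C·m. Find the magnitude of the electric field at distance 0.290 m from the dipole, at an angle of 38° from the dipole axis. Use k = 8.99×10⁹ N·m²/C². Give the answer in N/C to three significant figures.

E ≈ 5250 N/C

At angle θ the dipole field magnitude is E = (kp/r³)·√(1 + 3cos²θ).
kp/r³ = (8.99×10⁹)(8.41×10⁻⁹) / (0.290)³ = 3100 N/C.
√(1 + 3cos²38°) = √(1 + 3·0.6210) = √2.8629 ≈ 1.6920.
E ≈ 3100 × 1.692 = 5245 N/C.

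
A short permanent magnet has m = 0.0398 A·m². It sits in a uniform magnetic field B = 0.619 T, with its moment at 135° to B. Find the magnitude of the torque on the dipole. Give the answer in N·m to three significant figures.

τ ≈ 0.0174 N·m

Torque on a magnetic dipole: τ = mB sinθ.
τ = (0.0398)(0.619)·sin135° = 0.01742 N·m.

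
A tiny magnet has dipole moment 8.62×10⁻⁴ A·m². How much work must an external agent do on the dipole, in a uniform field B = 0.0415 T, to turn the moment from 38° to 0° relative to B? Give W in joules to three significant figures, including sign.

W ≈ -7.58×10⁻⁶ J

W_ext = ΔU = −mB cosθ₂ + mB cosθ₁ = mB(cosθ₁ − cosθ₂).
W = (8.62×10⁻⁴)(0.0415)·(cos38° − cos0°) = (3.577×10⁻⁵)·(-0.2120) = -7.583×10⁻⁶ J.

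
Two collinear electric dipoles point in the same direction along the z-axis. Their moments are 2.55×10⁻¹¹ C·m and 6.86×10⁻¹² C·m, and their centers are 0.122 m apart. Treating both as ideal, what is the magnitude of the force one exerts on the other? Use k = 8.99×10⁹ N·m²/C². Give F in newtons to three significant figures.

F ≈ 4.26×10⁻⁸ N

On-axis field of dipole 1 at distance r: E = 2kp₁/r³. Force on dipole 2 is F = p₂·dE/dr (gradient along axis).
dE/dr = −6kp₁/r⁴, so |F| = 6kp₁p₂/r⁴ (attractive for aligned moments).
F = 6(8.99×10⁹)(2.55×10⁻¹¹)(6.86×10⁻¹²)/(0.122)⁴ = 4.259×10⁻⁸ N.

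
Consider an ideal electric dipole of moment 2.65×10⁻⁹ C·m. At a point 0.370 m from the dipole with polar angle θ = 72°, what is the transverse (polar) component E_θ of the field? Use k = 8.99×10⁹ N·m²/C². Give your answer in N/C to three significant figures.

E_θ ≈ 447 N/C

For a dipole, E_θ = (kp sinθ)/r³.
kp/r³ = (8.99×10⁹)(2.65×10⁻⁹)/(0.370)³ = 470.3 N/C.
E_θ = 470.3·sin72° = 447.3 N/C.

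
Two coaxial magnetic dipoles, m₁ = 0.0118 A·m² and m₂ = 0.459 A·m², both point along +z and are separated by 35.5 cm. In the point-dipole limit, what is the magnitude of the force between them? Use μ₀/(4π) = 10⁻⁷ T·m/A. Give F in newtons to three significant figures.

On-axis B of dipole 1: B = (μ₀/4π)·2m₁/r³. Force on dipole 2: F = m₂·dB/dr.
dB/dr = −(μ₀/4π)·6m₁/r⁴, so |F| = (μ₀/4π)·6m₁m₂/r⁴.
F = 6(10⁻⁷)(0.0118)(0.459)/(0.355)⁴ = 2.046×10⁻⁷ N.

F ≈ 2.05×10⁻⁷ N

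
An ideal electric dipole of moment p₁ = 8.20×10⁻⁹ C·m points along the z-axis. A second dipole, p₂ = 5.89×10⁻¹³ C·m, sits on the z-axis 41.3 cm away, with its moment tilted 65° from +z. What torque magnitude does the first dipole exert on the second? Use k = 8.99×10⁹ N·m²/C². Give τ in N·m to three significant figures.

τ ≈ 1.12×10⁻⁹ N·m

The second dipole sits on the axis of the first, so the field there is axial: E₁ = 2kp₁/r³ along +z.
E₁ = 2(8.99×10⁹)(8.20×10⁻⁹)/(0.413)³ = 2093 N/C.
Torque on the second dipole: τ = p₂ E₁ sinθ.
τ = (5.89×10⁻¹³)(2093)·sin65° = 1.117×10⁻⁹ N·m.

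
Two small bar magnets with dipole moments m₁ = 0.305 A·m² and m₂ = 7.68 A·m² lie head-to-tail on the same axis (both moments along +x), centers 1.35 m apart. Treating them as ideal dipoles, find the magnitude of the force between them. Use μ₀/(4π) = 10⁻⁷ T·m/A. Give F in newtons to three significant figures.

On-axis B of dipole 1: B = (μ₀/4π)·2m₁/r³. Force on dipole 2: F = m₂·dB/dr.
dB/dr = −(μ₀/4π)·6m₁/r⁴, so |F| = (μ₀/4π)·6m₁m₂/r⁴.
F = 6(10⁻⁷)(0.305)(7.68)/(1.35)⁴ = 4.231×10⁻⁷ N.

F ≈ 4.23×10⁻⁷ N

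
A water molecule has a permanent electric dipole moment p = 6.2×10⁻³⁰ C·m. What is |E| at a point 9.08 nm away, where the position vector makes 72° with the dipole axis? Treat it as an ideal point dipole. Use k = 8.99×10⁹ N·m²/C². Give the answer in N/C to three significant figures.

E ≈ 8.44×10⁴ N/C

At angle θ the dipole field magnitude is E = (kp/r³)·√(1 + 3cos²θ).
kp/r³ = (8.99×10⁹)(6.20×10⁻³⁰) / (9.08×10⁻⁹)³ = 7.445×10⁴ N/C.
√(1 + 3cos²72°) = √(1 + 3·0.0955) = √1.2865 ≈ 1.1342.
E ≈ 7.445×10⁴ × 1.134 = 8.445×10⁴ N/C.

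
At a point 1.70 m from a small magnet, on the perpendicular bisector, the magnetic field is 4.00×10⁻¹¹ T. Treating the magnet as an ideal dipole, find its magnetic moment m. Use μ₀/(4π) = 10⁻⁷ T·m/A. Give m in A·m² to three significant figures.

m ≈ 0.00197 A·m²

In the equatorial plane B = (μ₀/4π)·m/r³, so m = Br³·4π/(μ₀).
m = (4.00×10⁻¹¹)·(1.70)³ / (10⁻⁷) = 0.001965 A·m².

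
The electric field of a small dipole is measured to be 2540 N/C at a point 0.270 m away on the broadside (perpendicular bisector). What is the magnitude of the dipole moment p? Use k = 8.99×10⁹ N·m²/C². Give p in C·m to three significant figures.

In the equatorial plane E = kp/r³, so p = Er³/(k).
p = (2540)·(0.270)³ / (8.99×10⁹) = 5.561×10⁻⁹ C·m.

p ≈ 5.56×10⁻⁹ C·m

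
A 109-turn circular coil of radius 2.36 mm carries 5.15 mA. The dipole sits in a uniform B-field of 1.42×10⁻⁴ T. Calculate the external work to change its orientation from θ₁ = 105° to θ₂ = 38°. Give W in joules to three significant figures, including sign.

m = NIA = NIπa² = 109·(0.00515)·π·(0.00236)² = 9.822×10⁻⁶ A·m².
W_ext = ΔU = −mB cosθ₂ + mB cosθ₁ = mB(cosθ₁ − cosθ₂).
W = (9.822×10⁻⁶)(1.42×10⁻⁴)·(cos105° − cos38°) = (1.395×10⁻⁹)·(-1.0468) = -1.460×10⁻⁹ J.

W ≈ -1.46×10⁻⁹ J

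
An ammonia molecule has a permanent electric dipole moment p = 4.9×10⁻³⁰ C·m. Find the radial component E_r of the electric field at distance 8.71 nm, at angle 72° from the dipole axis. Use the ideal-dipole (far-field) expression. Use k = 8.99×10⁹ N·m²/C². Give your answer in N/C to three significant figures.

E_r ≈ 4.12×10⁴ N/C

For a dipole, E_r = (2kp cosθ)/r³.
kp/r³ = (8.99×10⁹)(4.90×10⁻³⁰)/(8.71×10⁻⁹)³ = 6.667×10⁴ N/C.
E_r = 2·6.667×10⁴·cos72° = 4.120×10⁴ N/C.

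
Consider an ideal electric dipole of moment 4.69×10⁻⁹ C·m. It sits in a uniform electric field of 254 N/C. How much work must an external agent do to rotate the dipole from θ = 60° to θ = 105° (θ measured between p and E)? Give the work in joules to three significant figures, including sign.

W_ext = ΔU = U(θ₂) − U(θ₁) = −pE cosθ₂ − (−pE cosθ₁) = pE(cosθ₁ − cosθ₂).
W = (4.69×10⁻⁹)(254)·(cos60° − cos105°) = (1.191×10⁻⁶)·(+0.7588) = 9.040×10⁻⁷ J.

W ≈ 9.04×10⁻⁷ J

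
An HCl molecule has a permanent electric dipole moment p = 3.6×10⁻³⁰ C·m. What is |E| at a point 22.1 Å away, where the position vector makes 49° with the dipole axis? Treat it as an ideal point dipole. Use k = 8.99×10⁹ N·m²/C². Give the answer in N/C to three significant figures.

At angle θ the dipole field magnitude is E = (kp/r³)·√(1 + 3cos²θ).
kp/r³ = (8.99×10⁹)(3.60×10⁻³⁰) / (2.21×10⁻⁹)³ = 2.998×10⁶ N/C.
√(1 + 3cos²49°) = √(1 + 3·0.4304) = √2.2912 ≈ 1.5137.
E ≈ 2.998×10⁶ × 1.514 = 4.539×10⁶ N/C.

E ≈ 4.54×10⁶ N/C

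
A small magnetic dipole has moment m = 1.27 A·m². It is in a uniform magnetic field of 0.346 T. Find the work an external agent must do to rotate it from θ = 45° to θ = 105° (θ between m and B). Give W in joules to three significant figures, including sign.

W_ext = ΔU = −mB cosθ₂ + mB cosθ₁ = mB(cosθ₁ − cosθ₂).
W = (1.27)(0.346)·(cos45° − cos105°) = (0.4394)·(+0.9659) = 0.4244 J.

W ≈ 0.424 J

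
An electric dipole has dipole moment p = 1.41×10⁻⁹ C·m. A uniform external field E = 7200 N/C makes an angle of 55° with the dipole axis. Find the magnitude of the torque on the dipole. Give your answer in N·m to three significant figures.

Torque on an electric dipole: τ = pE sinθ.
τ = (1.41×10⁻⁹)(7200)·sin55° = 8.316×10⁻⁶ N·m.

τ ≈ 8.32×10⁻⁶ N·m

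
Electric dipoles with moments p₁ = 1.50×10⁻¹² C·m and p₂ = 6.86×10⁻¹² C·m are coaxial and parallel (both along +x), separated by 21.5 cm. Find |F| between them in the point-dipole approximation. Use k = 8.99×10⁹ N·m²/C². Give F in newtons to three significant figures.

F ≈ 2.60×10⁻¹⁰ N

On-axis field of dipole 1 at distance r: E = 2kp₁/r³. Force on dipole 2 is F = p₂·dE/dr (gradient along axis).
dE/dr = −6kp₁/r⁴, so |F| = 6kp₁p₂/r⁴ (attractive for aligned moments).
F = 6(8.99×10⁹)(1.50×10⁻¹²)(6.86×10⁻¹²)/(0.215)⁴ = 2.598×10⁻¹⁰ N.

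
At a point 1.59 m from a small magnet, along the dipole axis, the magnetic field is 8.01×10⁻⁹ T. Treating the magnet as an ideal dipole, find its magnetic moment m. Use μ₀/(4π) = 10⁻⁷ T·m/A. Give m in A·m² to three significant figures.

m ≈ 0.161 A·m²

On axis B = (μ₀/4π)·2m/r³, so m = Br³·4π/(μ₀·2).
m = (8.01×10⁻⁹)·(1.59)³ / (2·10⁻⁷) = 0.1610 A·m².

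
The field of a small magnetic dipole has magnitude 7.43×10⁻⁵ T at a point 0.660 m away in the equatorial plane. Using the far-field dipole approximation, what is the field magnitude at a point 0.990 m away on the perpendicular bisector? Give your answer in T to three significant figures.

Dipole fields scale as 1/r³ in the far field; the geometry is the same at both points.
B₂ = B₁ · (r₁/r₂)³ = 7.43×10⁻⁵ · (0.660/0.990)³.
(r₁/r₂)³ = (0.6667)³ = 0.2963.
B₂ ≈ 2.201×10⁻⁵ T.

B ≈ 2.20×10⁻⁵ T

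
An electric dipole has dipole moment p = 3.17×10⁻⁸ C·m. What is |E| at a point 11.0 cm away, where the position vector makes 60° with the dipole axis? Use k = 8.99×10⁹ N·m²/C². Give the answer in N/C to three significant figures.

At angle θ the dipole field magnitude is E = (kp/r³)·√(1 + 3cos²θ).
kp/r³ = (8.99×10⁹)(3.17×10⁻⁸) / (0.110)³ = 2.141×10⁵ N/C.
√(1 + 3cos²60°) = √(1 + 3·0.2500) = √1.7500 ≈ 1.3229.
E ≈ 2.141×10⁵ × 1.323 = 2.832×10⁵ N/C.

E ≈ 2.83×10⁵ N/C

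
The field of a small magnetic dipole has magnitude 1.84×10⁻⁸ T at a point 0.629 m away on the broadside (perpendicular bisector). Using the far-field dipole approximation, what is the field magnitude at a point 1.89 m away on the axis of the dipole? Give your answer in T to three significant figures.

B ≈ 1.36×10⁻⁹ T

Dipole fields scale as 1/r³ in the far field.
The axial field is twice the equatorial field at the same r, so the geometry factor is 2/1.
B₂ = B₁ · (2/1) · (r₁/r₂)³ = 1.84×10⁻⁸ · 2 · (0.629/1.89)³.
(r₁/r₂)³ = (0.3328)³ = 0.03686.
B₂ ≈ 1.356×10⁻⁹ T.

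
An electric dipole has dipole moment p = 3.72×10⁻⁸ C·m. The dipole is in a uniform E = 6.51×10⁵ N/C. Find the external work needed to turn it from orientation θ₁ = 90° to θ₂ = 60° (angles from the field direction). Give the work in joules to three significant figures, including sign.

W_ext = ΔU = U(θ₂) − U(θ₁) = −pE cosθ₂ − (−pE cosθ₁) = pE(cosθ₁ − cosθ₂).
W = (3.72×10⁻⁸)(6.51×10⁵)·(cos90° − cos60°) = (0.02422)·(-0.5000) = -0.01211 J.

W ≈ -0.0121 J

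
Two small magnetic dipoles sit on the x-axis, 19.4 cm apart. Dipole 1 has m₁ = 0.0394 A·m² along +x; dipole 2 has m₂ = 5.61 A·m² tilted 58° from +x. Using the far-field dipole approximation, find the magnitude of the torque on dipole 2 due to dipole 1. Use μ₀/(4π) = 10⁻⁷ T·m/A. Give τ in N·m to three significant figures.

Dipole B is on the axis of dipole A, so B₁ there is axial: B₁ = (μ₀/4π)·2m₁/r³ along +x.
B₁ = 2(10⁻⁷)(0.0394)/(0.194)³ = 1.079×10⁻⁶ T.
τ = m₂ B₁ sinθ.
τ = (5.61)(1.079×10⁻⁶)·sin58° = 5.135×10⁻⁶ N·m.

τ ≈ 5.13×10⁻⁶ N·m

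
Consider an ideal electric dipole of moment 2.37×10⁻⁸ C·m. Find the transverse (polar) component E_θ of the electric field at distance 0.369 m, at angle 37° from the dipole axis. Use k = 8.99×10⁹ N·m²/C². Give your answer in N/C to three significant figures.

E_θ ≈ 2550 N/C

For a dipole, E_θ = (kp sinθ)/r³.
kp/r³ = (8.99×10⁹)(2.37×10⁻⁸)/(0.369)³ = 4241 N/C.
E_θ = 4241·sin37° = 2552 N/C.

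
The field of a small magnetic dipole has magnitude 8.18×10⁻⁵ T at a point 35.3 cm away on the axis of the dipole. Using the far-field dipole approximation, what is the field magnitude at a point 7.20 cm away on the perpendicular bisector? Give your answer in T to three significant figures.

B ≈ 0.00482 T

Dipole fields scale as 1/r³ in the far field.
The axial field is twice the equatorial field at the same r, so the geometry factor is 1/2.
B₂ = B₁ · (1/2) · (r₁/r₂)³ = 8.18×10⁻⁵ · 0.5 · (35.3/7.20)³.
(r₁/r₂)³ = (4.903)³ = 117.8.
B₂ ≈ 0.004820 T.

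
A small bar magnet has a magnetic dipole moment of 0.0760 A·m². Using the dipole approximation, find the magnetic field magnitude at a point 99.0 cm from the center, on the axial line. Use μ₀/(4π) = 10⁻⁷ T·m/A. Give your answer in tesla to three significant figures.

On axis B = (μ₀/4π)·2m/r³.
B = 2·(10⁻⁷)·(0.0760) / (0.990)³ = 1.567×10⁻⁸ T.

B ≈ 1.57×10⁻⁸ T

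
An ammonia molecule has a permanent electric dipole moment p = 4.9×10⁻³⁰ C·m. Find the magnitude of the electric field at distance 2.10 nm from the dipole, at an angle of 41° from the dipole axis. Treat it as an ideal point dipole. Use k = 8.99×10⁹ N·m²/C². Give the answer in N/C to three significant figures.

At angle θ the dipole field magnitude is E = (kp/r³)·√(1 + 3cos²θ).
kp/r³ = (8.99×10⁹)(4.90×10⁻³⁰) / (2.10×10⁻⁹)³ = 4.757×10⁶ N/C.
√(1 + 3cos²41°) = √(1 + 3·0.5696) = √2.7088 ≈ 1.6458.
E ≈ 4.757×10⁶ × 1.646 = 7.829×10⁶ N/C.

E ≈ 7.83×10⁶ N/C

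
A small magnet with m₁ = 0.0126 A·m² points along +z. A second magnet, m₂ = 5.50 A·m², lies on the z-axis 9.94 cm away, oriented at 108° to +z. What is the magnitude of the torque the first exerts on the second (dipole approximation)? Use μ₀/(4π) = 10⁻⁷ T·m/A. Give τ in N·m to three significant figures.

Dipole B is on the axis of dipole A, so B₁ there is axial: B₁ = (μ₀/4π)·2m₁/r³ along +z.
B₁ = 2(10⁻⁷)(0.0126)/(0.0994)³ = 2.566×10⁻⁶ T.
τ = m₂ B₁ sinθ.
τ = (5.50)(2.566×10⁻⁶)·sin108° = 1.342×10⁻⁵ N·m.

τ ≈ 1.34×10⁻⁵ N·m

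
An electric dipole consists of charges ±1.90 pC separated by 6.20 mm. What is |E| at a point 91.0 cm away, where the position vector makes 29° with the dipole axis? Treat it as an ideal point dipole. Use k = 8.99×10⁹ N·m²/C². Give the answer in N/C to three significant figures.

E ≈ 2.55×10⁻⁴ N/C

Dipole moment p = qd = (1.90×10⁻¹² C)(0.00620 m) = 1.178×10⁻¹⁴ C·m.
At angle θ the dipole field magnitude is E = (kp/r³)·√(1 + 3cos²θ).
kp/r³ = (8.99×10⁹)(1.178×10⁻¹⁴) / (0.910)³ = 1.405×10⁻⁴ N/C.
√(1 + 3cos²29°) = √(1 + 3·0.7650) = √3.2949 ≈ 1.8152.
E ≈ 1.405×10⁻⁴ × 1.815 = 2.551×10⁻⁴ N/C.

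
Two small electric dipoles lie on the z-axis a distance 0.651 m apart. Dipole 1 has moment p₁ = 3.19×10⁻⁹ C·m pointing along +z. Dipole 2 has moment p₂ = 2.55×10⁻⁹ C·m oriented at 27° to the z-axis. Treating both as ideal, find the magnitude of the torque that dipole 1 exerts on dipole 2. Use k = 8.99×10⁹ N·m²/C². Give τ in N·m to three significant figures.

τ ≈ 2.41×10⁻⁷ N·m

The second dipole sits on the axis of the first, so the field there is axial: E₁ = 2kp₁/r³ along +z.
E₁ = 2(8.99×10⁹)(3.19×10⁻⁹)/(0.651)³ = 207.9 N/C.
Torque on the second dipole: τ = p₂ E₁ sinθ.
τ = (2.55×10⁻⁹)(207.9)·sin27° = 2.407×10⁻⁷ N·m.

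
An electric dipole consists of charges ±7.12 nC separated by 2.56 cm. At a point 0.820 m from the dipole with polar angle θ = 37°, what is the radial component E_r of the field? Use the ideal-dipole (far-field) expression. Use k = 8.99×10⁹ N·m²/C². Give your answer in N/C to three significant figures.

E_r ≈ 4.75 N/C

Dipole moment p = qd = (7.12×10⁻⁹ C)(0.0256 m) = 1.823×10⁻¹⁰ C·m.
For a dipole, E_r = (2kp cosθ)/r³.
kp/r³ = (8.99×10⁹)(1.823×10⁻¹⁰)/(0.820)³ = 2.972 N/C.
E_r = 2·2.972·cos37° = 4.748 N/C.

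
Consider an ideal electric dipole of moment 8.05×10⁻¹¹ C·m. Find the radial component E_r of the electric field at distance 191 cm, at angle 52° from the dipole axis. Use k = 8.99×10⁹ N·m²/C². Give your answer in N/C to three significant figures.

E_r ≈ 0.128 N/C

For a dipole, E_r = (2kp cosθ)/r³.
kp/r³ = (8.99×10⁹)(8.05×10⁻¹¹)/(1.91)³ = 0.1039 N/C.
E_r = 2·0.1039·cos52° = 0.1279 N/C.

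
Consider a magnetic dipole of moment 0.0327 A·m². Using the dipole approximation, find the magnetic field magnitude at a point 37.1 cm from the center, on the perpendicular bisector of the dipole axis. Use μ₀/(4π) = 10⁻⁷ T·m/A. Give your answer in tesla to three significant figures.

In the equatorial plane B = (μ₀/4π)·m/r³ (half the axial value).
B = (10⁻⁷)·(0.0327) / (0.371)³ = 6.404×10⁻⁸ T.

B ≈ 6.40×10⁻⁸ T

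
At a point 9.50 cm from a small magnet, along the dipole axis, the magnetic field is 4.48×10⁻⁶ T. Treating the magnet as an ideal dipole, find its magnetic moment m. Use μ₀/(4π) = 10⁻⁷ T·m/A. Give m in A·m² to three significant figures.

On axis B = (μ₀/4π)·2m/r³, so m = Br³·4π/(μ₀·2).
m = (4.48×10⁻⁶)·(0.0950)³ / (2·10⁻⁷) = 0.01921 A·m².

m ≈ 0.0192 A·m²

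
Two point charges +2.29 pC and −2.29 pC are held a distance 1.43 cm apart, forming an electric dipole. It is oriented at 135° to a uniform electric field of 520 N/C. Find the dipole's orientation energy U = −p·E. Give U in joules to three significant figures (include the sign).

U ≈ 1.20×10⁻¹¹ J

Dipole moment p = qd = (2.29×10⁻¹² C)(0.0143 m) = 3.275×10⁻¹⁴ C·m.
U = −p·E = −pE cosθ.
U = −(3.275×10⁻¹⁴)(520)·cos135° = 1.204×10⁻¹¹ J.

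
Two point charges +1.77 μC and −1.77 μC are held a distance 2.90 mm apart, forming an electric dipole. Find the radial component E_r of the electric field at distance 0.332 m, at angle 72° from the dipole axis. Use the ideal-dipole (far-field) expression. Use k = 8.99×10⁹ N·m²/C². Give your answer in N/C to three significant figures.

Dipole moment p = qd = (1.77×10⁻⁶ C)(0.00290 m) = 5.133×10⁻⁹ C·m.
For a dipole, E_r = (2kp cosθ)/r³.
kp/r³ = (8.99×10⁹)(5.133×10⁻⁹)/(0.332)³ = 1261 N/C.
E_r = 2·1261·cos72° = 779.3 N/C.

E_r ≈ 779 N/C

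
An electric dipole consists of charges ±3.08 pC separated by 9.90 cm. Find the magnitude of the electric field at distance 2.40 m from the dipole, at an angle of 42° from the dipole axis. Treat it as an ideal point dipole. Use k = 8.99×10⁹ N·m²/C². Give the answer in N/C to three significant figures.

Dipole moment p = qd = (3.08×10⁻¹² C)(0.0990 m) = 3.049×10⁻¹³ C·m.
At angle θ the dipole field magnitude is E = (kp/r³)·√(1 + 3cos²θ).
kp/r³ = (8.99×10⁹)(3.049×10⁻¹³) / (2.40)³ = 1.983×10⁻⁴ N/C.
√(1 + 3cos²42°) = √(1 + 3·0.5523) = √2.6568 ≈ 1.6300.
E ≈ 1.983×10⁻⁴ × 1.630 = 3.232×10⁻⁴ N/C.

E ≈ 3.23×10⁻⁴ N/C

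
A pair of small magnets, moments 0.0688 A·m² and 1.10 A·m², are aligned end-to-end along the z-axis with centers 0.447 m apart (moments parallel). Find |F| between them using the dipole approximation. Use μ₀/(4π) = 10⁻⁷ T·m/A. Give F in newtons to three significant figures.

On-axis B of dipole 1: B = (μ₀/4π)·2m₁/r³. Force on dipole 2: F = m₂·dB/dr.
dB/dr = −(μ₀/4π)·6m₁/r⁴, so |F| = (μ₀/4π)·6m₁m₂/r⁴.
F = 6(10⁻⁷)(0.0688)(1.10)/(0.447)⁴ = 1.137×10⁻⁶ N.

F ≈ 1.14×10⁻⁶ N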